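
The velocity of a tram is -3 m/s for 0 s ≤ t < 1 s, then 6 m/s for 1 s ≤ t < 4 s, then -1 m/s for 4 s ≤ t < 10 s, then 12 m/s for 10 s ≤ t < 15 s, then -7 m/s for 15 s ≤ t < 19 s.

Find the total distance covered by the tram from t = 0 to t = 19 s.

Total distance travelled is ∫|v| dt — sum the magnitudes of each area piece.
0–1 s: |-3| × 1 = 3 m
1–4 s: |6| × 3 = 18 m
4–10 s: |-1| × 6 = 6 m
10–15 s: |12| × 5 = 60 m
15–19 s: |-7| × 4 = 28 m
Total distance = 115 m

115 m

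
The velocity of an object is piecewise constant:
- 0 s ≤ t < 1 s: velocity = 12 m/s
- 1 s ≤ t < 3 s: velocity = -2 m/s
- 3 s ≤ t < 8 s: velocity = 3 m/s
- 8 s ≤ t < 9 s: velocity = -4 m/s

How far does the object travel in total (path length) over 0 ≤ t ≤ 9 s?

Total distance travelled is ∫|v| dt — sum the magnitudes of each area piece.
0–1 s: |12| × 1 = 12 m
1–3 s: |-2| × 2 = 4 m
3–8 s: |3| × 5 = 15 m
8–9 s: |-4| × 1 = 4 m
Total distance = 35 m

35 m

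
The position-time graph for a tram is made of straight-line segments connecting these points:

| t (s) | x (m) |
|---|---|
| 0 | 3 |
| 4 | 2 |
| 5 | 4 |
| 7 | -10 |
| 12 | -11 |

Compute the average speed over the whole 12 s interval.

Average speed = (total path length)/(elapsed time); on a piecewise-linear x-t graph the path length is Σ|Δx|.
0–4 s: |Δx| = |2 − 3| = 1 m
4–5 s: |Δx| = |4 − 2| = 2 m
5–7 s: |Δx| = |-10 − 4| = 14 m
7–12 s: |Δx| = |-11 − -10| = 1 m
Total path = 18 m; average speed = 18/12 = 1.5 m/s.

1.5 m/s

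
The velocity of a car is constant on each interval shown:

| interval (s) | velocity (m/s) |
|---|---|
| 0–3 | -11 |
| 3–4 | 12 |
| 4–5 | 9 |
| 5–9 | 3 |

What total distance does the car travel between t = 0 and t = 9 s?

Total distance travelled is ∫|v| dt — sum the magnitudes of each area piece.
0–3 s: |-11| × 3 = 33 m
3–4 s: |12| × 1 = 12 m
4–5 s: |9| × 1 = 9 m
5–9 s: |3| × 4 = 12 m
Total distance = 66 m

66 m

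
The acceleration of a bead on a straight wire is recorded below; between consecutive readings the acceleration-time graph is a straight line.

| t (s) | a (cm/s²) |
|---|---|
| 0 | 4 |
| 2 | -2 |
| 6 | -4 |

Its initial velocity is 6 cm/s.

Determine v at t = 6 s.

-4 cm/s

Δv equals the area under the a-t graph; then v = v₀ + Δv.
0–2 s: ½(4 + -2)(2) = 2 cm/s
2–6 s: ½(-2 + -4)(4) = -12 cm/s
Δv = -10 cm/s, so v(6) = 6 + (-10) = -4 cm/s.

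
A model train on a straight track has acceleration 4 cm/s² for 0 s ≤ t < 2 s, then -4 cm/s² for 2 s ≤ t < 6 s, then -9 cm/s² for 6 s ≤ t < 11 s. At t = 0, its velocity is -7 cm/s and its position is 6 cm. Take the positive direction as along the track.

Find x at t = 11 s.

On each constant-a segment, Δv = aΔt and Δx = v₀Δt + ½aΔt²; chain segment to segment.
0–2 s: v starts -7 cm/s; Δx = -7·2 + ½·4·2² = -6 cm; v ends 1 cm/s.
2–6 s: v starts 1 cm/s; Δx = 1·4 + ½·-4·4² = -28 cm; v ends -15 cm/s.
6–11 s: v starts -15 cm/s; Δx = -15·5 + ½·-9·5² = -187.5 cm; v ends -60 cm/s.
x(11) = 6 + Σ Δx = -215.5 cm.

-215.5 cm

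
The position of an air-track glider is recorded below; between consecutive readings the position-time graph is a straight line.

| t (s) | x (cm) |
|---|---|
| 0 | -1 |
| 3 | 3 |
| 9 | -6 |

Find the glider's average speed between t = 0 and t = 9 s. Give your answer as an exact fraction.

13/9 cm/s

Average speed = (total path length)/(elapsed time); on a piecewise-linear x-t graph the path length is Σ|Δx|.
0–3 s: |Δx| = |3 − -1| = 4 cm
3–9 s: |Δx| = |-6 − 3| = 9 cm
Total path = 13 cm; average speed = 13/9 = 13/9 cm/s.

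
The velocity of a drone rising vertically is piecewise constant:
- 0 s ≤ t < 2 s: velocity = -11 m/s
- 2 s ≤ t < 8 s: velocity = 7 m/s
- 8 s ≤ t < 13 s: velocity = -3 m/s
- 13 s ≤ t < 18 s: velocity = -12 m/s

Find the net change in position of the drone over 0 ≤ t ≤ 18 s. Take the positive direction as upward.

-55 m

Net displacement equals the area under the velocity-time graph (areas below the axis count negative).
0–2 s: -11 × 2 = -22 m
2–8 s: 7 × 6 = 42 m
8–13 s: -3 × 5 = -15 m
13–18 s: -12 × 5 = -60 m
Net displacement = -55 m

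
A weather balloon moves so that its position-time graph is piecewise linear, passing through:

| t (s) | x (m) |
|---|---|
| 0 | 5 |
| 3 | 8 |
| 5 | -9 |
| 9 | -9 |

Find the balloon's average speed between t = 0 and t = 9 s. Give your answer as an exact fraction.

20/9 m/s

Average speed = (total path length)/(elapsed time); on a piecewise-linear x-t graph the path length is Σ|Δx|.
0–3 s: |Δx| = |8 − 5| = 3 m
3–5 s: |Δx| = |-9 − 8| = 17 m
5–9 s: |Δx| = |-9 − -9| = 0 m
Total path = 20 m; average speed = 20/9 = 20/9 m/s.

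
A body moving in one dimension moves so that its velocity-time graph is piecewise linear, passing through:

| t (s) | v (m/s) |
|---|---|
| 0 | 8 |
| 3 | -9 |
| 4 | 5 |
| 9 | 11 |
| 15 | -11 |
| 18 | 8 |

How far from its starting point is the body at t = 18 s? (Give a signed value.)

32 m

Net displacement equals the area under the velocity-time graph (areas below the axis count negative).
0–3 s: ½(8 + -9)(3) = -1.5 m
3–4 s: ½(-9 + 5)(1) = -2 m
4–9 s: ½(5 + 11)(5) = 40 m
9–15 s: ½(11 + -11)(6) = 0 m
15–18 s: ½(-11 + 8)(3) = -4.5 m
Net displacement = 32 m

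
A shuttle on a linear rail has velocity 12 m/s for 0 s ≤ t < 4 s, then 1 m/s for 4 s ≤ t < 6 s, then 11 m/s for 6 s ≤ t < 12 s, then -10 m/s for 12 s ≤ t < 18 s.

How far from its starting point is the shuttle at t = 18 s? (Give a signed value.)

56 m

Net displacement equals the area under the velocity-time graph (areas below the axis count negative).
0–4 s: 12 × 4 = 48 m
4–6 s: 1 × 2 = 2 m
6–12 s: 11 × 6 = 66 m
12–18 s: -10 × 6 = -60 m
Net displacement = 56 m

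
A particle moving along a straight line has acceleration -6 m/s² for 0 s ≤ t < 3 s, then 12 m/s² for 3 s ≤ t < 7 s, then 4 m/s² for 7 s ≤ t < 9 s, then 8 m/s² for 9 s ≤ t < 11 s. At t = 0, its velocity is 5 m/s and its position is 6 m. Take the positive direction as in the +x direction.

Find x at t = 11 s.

218 m

On each constant-a segment, Δv = aΔt and Δx = v₀Δt + ½aΔt²; chain segment to segment.
0–3 s: v starts 5 m/s; Δx = 5·3 + ½·-6·3² = -12 m; v ends -13 m/s.
3–7 s: v starts -13 m/s; Δx = -13·4 + ½·12·4² = 44 m; v ends 35 m/s.
7–9 s: v starts 35 m/s; Δx = 35·2 + ½·4·2² = 78 m; v ends 43 m/s.
9–11 s: v starts 43 m/s; Δx = 43·2 + ½·8·2² = 102 m; v ends 59 m/s.
x(11) = 6 + Σ Δx = 218 m.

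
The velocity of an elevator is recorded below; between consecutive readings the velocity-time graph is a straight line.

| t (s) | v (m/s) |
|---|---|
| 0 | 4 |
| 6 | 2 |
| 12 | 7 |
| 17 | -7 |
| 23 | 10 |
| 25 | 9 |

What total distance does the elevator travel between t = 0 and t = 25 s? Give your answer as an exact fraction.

Total distance travelled is ∫|v| dt — sum the magnitudes of each area piece.
0–6 s: |½(4 + 2)(6)| = 18 m
6–12 s: |½(2 + 7)(6)| = 27 m
12–17 s: v = 0 at t = 14.5 s; triangle areas 8.75 + 8.75 = 17.5 m
17–23 s: v = 0 at t = 331/17 s; triangle areas 147/17 + 300/17 = 447/17 m
23–25 s: |½(10 + 9)(2)| = 19 m
Total distance = 3665/34 m

3665/34 m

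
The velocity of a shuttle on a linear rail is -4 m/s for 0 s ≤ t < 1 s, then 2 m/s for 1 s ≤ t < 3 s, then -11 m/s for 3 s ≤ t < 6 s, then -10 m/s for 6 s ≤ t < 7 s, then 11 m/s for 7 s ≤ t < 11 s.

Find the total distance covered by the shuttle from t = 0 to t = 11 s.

Total distance travelled is ∫|v| dt — sum the magnitudes of each area piece.
0–1 s: |-4| × 1 = 4 m
1–3 s: |2| × 2 = 4 m
3–6 s: |-11| × 3 = 33 m
6–7 s: |-10| × 1 = 10 m
7–11 s: |11| × 4 = 44 m
Total distance = 95 m

95 m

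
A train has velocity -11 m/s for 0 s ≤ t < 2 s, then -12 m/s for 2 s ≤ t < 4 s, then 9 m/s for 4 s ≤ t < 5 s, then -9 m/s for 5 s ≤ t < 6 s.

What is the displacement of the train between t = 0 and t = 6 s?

Net displacement equals the area under the velocity-time graph (areas below the axis count negative).
0–2 s: -11 × 2 = -22 m
2–4 s: -12 × 2 = -24 m
4–5 s: 9 × 1 = 9 m
5–6 s: -9 × 1 = -9 m
Net displacement = -46 m

-46 m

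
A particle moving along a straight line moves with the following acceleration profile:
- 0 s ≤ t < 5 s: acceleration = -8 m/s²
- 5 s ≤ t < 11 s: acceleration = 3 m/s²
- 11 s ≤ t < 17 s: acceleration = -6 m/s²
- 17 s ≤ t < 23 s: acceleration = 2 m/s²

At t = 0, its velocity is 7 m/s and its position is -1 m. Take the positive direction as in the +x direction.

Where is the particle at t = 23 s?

On each constant-a segment, Δv = aΔt and Δx = v₀Δt + ½aΔt²; chain segment to segment.
0–5 s: v starts 7 m/s; Δx = 7·5 + ½·-8·5² = -65 m; v ends -33 m/s.
5–11 s: v starts -33 m/s; Δx = -33·6 + ½·3·6² = -144 m; v ends -15 m/s.
11–17 s: v starts -15 m/s; Δx = -15·6 + ½·-6·6² = -198 m; v ends -51 m/s.
17–23 s: v starts -51 m/s; Δx = -51·6 + ½·2·6² = -270 m; v ends -39 m/s.
x(23) = -1 + Σ Δx = -678 m.

-678 m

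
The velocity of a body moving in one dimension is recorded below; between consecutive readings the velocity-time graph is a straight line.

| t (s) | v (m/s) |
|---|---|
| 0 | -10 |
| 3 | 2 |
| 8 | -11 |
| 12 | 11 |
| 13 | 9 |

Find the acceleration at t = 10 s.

Acceleration is the slope of the v-t graph on 8–12 s: (11 − -11)/(12 − 8) = 5.5 m/s².

5.5 m/s²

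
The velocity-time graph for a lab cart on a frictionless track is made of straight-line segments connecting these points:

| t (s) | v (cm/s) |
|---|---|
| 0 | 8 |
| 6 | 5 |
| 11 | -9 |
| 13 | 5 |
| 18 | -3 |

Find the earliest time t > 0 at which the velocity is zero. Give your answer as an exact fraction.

t = 109/14 s

v changes sign on 6–11 s (from 5 to -9); the graph is linear there, so v = 0 at t = 6 + (-5)·(11 − 6)/(-9 − 5) = 109/14 s.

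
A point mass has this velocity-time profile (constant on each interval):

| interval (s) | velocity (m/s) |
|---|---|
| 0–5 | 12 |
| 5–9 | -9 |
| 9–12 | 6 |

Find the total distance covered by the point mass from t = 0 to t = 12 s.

114 m

Distance (not displacement) is the total path length: add the absolute areas under v-t.
0–5 s: |12| × 5 = 60 m
5–9 s: |-9| × 4 = 36 m
9–12 s: |6| × 3 = 18 m
Total distance = 114 m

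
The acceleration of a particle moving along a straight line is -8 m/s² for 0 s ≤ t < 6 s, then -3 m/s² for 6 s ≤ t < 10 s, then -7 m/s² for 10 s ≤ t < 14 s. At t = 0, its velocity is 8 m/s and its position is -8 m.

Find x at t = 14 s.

On each constant-a segment, Δv = aΔt and Δx = v₀Δt + ½aΔt²; chain segment to segment.
0–6 s: v starts 8 m/s; Δx = 8·6 + ½·-8·6² = -96 m; v ends -40 m/s.
6–10 s: v starts -40 m/s; Δx = -40·4 + ½·-3·4² = -184 m; v ends -52 m/s.
10–14 s: v starts -52 m/s; Δx = -52·4 + ½·-7·4² = -264 m; v ends -80 m/s.
x(14) = -8 + Σ Δx = -552 m.

-552 m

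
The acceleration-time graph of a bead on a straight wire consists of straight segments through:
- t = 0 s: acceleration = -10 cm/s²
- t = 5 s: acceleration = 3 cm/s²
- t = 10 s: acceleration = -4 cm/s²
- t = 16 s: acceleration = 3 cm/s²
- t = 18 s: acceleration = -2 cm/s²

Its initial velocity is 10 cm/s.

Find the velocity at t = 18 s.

Δv equals the area under the a-t graph; then v = v₀ + Δv.
0–5 s: ½(-10 + 3)(5) = -17.5 cm/s
5–10 s: ½(3 + -4)(5) = -2.5 cm/s
10–16 s: ½(-4 + 3)(6) = -3 cm/s
16–18 s: ½(3 + -2)(2) = 1 cm/s
Δv = -22 cm/s, so v(18) = 10 + (-22) = -12 cm/s.

-12 cm/s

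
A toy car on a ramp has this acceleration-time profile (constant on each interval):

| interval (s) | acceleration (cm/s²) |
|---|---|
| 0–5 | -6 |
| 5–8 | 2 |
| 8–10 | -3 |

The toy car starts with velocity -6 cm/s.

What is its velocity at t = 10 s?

Δv equals the area under the a-t graph; then v = v₀ + Δv.
0–5 s: -6 × 5 = -30 cm/s
5–8 s: 2 × 3 = 6 cm/s
8–10 s: -3 × 2 = -6 cm/s
Δv = -30 cm/s, so v(10) = -6 + (-30) = -36 cm/s.

-36 cm/s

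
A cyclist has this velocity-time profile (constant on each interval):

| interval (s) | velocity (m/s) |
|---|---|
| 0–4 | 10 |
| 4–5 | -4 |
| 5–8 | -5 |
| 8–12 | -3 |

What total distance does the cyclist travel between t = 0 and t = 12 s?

Total distance travelled is ∫|v| dt — sum the magnitudes of each area piece.
0–4 s: |10| × 4 = 40 m
4–5 s: |-4| × 1 = 4 m
5–8 s: |-5| × 3 = 15 m
8–12 s: |-3| × 4 = 12 m
Total distance = 71 m

71 m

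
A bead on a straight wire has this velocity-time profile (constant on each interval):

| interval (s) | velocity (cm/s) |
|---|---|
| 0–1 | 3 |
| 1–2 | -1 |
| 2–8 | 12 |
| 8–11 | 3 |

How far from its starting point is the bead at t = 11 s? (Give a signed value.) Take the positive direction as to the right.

83 cm

Displacement is the signed area under the v-t curve.
0–1 s: 3 × 1 = 3 cm
1–2 s: -1 × 1 = -1 cm
2–8 s: 12 × 6 = 72 cm
8–11 s: 3 × 3 = 9 cm
Net displacement = 83 cm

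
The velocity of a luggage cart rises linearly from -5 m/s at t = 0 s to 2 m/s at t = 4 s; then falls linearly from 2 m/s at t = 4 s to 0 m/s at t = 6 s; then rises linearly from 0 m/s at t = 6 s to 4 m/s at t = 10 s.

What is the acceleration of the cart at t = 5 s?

Acceleration is the slope of the v-t graph on 4–6 s: (0 − 2)/(6 − 4) = -1 m/s².

-1 m/s²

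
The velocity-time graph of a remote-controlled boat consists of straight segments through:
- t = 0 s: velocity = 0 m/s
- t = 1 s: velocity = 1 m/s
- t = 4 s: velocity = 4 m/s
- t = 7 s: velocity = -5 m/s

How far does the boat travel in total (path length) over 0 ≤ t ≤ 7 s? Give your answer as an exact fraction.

89/6 m

Distance (not displacement) is the total path length: add the absolute areas under v-t.
0–1 s: |½(0 + 1)(1)| = 0.5 m
1–4 s: |½(1 + 4)(3)| = 7.5 m
4–7 s: v = 0 at t = 16/3 s; triangle areas 8/3 + 25/6 = 41/6 m
Total distance = 89/6 m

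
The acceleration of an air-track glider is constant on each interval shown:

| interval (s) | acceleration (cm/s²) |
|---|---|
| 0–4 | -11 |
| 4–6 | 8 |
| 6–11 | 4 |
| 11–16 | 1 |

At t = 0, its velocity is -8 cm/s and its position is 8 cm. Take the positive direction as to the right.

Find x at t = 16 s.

-397.5 cm

On each constant-a segment, Δv = aΔt and Δx = v₀Δt + ½aΔt²; chain segment to segment.
0–4 s: v starts -8 cm/s; Δx = -8·4 + ½·-11·4² = -120 cm; v ends -52 cm/s.
4–6 s: v starts -52 cm/s; Δx = -52·2 + ½·8·2² = -88 cm; v ends -36 cm/s.
6–11 s: v starts -36 cm/s; Δx = -36·5 + ½·4·5² = -130 cm; v ends -16 cm/s.
11–16 s: v starts -16 cm/s; Δx = -16·5 + ½·1·5² = -67.5 cm; v ends -11 cm/s.
x(16) = 8 + Σ Δx = -397.5 cm.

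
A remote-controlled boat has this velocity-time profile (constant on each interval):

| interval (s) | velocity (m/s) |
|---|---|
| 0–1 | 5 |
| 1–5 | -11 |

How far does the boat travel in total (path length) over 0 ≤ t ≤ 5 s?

49 m

Distance (not displacement) is the total path length: add the absolute areas under v-t.
0–1 s: |5| × 1 = 5 m
1–5 s: |-11| × 4 = 44 m
Total distance = 49 m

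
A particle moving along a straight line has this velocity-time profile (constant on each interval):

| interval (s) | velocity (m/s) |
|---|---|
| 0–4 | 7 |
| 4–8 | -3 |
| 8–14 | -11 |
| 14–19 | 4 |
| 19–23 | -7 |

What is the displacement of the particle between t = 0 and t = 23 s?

Net displacement equals the area under the velocity-time graph (areas below the axis count negative).
0–4 s: 7 × 4 = 28 m
4–8 s: -3 × 4 = -12 m
8–14 s: -11 × 6 = -66 m
14–19 s: 4 × 5 = 20 m
19–23 s: -7 × 4 = -28 m
Net displacement = -58 m

-58 m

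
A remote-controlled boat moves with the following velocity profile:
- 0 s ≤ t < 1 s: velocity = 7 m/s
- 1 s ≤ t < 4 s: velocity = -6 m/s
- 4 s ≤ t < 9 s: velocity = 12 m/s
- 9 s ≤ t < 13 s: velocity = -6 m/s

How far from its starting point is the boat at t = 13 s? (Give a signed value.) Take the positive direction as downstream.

25 m

Displacement is the signed area under the v-t curve.
0–1 s: 7 × 1 = 7 m
1–4 s: -6 × 3 = -18 m
4–9 s: 12 × 5 = 60 m
9–13 s: -6 × 4 = -24 m
Net displacement = 25 m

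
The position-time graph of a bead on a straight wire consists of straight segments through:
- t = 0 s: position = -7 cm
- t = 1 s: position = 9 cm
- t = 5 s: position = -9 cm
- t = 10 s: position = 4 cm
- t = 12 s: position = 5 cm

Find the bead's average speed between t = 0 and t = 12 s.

Average speed = (total path length)/(elapsed time); on a piecewise-linear x-t graph the path length is Σ|Δx|.
0–1 s: |Δx| = |9 − -7| = 16 cm
1–5 s: |Δx| = |-9 − 9| = 18 cm
5–10 s: |Δx| = |4 − -9| = 13 cm
10–12 s: |Δx| = |5 − 4| = 1 cm
Total path = 48 cm; average speed = 48/12 = 4 cm/s.

4 cm/s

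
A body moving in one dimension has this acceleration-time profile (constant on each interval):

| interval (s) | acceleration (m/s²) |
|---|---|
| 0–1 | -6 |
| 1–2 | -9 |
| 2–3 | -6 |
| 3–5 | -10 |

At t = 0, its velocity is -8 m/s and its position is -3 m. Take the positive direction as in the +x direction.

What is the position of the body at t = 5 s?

-136.5 m

On each constant-a segment, Δv = aΔt and Δx = v₀Δt + ½aΔt²; chain segment to segment.
0–1 s: v starts -8 m/s; Δx = -8·1 + ½·-6·1² = -11 m; v ends -14 m/s.
1–2 s: v starts -14 m/s; Δx = -14·1 + ½·-9·1² = -18.5 m; v ends -23 m/s.
2–3 s: v starts -23 m/s; Δx = -23·1 + ½·-6·1² = -26 m; v ends -29 m/s.
3–5 s: v starts -29 m/s; Δx = -29·2 + ½·-10·2² = -78 m; v ends -49 m/s.
x(5) = -3 + Σ Δx = -136.5 m.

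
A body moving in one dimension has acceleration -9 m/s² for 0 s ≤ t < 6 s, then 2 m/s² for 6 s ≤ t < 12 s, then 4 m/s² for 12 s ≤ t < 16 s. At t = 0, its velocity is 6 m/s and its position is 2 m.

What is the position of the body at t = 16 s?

On each constant-a segment, Δv = aΔt and Δx = v₀Δt + ½aΔt²; chain segment to segment.
0–6 s: v starts 6 m/s; Δx = 6·6 + ½·-9·6² = -126 m; v ends -48 m/s.
6–12 s: v starts -48 m/s; Δx = -48·6 + ½·2·6² = -252 m; v ends -36 m/s.
12–16 s: v starts -36 m/s; Δx = -36·4 + ½·4·4² = -112 m; v ends -20 m/s.
x(16) = 2 + Σ Δx = -488 m.

-488 m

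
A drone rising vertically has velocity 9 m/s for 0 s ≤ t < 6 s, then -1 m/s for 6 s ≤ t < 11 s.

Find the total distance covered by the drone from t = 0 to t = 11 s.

Distance (not displacement) is the total path length: add the absolute areas under v-t.
0–6 s: |9| × 6 = 54 m
6–11 s: |-1| × 5 = 5 m
Total distance = 59 m

59 m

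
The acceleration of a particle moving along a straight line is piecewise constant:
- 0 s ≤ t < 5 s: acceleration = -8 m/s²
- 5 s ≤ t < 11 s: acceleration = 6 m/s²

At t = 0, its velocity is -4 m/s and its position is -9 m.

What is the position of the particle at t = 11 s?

-285 m

On each constant-a segment, Δv = aΔt and Δx = v₀Δt + ½aΔt²; chain segment to segment.
0–5 s: v starts -4 m/s; Δx = -4·5 + ½·-8·5² = -120 m; v ends -44 m/s.
5–11 s: v starts -44 m/s; Δx = -44·6 + ½·6·6² = -156 m; v ends -8 m/s.
x(11) = -9 + Σ Δx = -285 m.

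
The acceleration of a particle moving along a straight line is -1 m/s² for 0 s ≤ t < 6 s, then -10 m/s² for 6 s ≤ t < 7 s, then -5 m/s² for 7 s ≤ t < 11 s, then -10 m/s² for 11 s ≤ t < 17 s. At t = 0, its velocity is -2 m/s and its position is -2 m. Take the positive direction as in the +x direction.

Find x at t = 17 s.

-565 m

On each constant-a segment, Δv = aΔt and Δx = v₀Δt + ½aΔt²; chain segment to segment.
0–6 s: v starts -2 m/s; Δx = -2·6 + ½·-1·6² = -30 m; v ends -8 m/s.
6–7 s: v starts -8 m/s; Δx = -8·1 + ½·-10·1² = -13 m; v ends -18 m/s.
7–11 s: v starts -18 m/s; Δx = -18·4 + ½·-5·4² = -112 m; v ends -38 m/s.
11–17 s: v starts -38 m/s; Δx = -38·6 + ½·-10·6² = -408 m; v ends -98 m/s.
x(17) = -2 + Σ Δx = -565 m.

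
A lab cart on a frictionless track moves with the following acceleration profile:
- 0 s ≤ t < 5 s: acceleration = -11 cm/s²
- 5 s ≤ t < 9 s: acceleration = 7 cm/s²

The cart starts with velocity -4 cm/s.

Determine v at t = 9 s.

-31 cm/s

Δv equals the area under the a-t graph; then v = v₀ + Δv.
0–5 s: -11 × 5 = -55 cm/s
5–9 s: 7 × 4 = 28 cm/s
Δv = -27 cm/s, so v(9) = -4 + (-27) = -31 cm/s.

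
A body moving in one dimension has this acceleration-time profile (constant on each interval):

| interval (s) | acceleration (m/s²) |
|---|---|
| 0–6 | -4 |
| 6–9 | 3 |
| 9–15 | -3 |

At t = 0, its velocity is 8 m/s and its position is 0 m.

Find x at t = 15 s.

On each constant-a segment, Δv = aΔt and Δx = v₀Δt + ½aΔt²; chain segment to segment.
0–6 s: v starts 8 m/s; Δx = 8·6 + ½·-4·6² = -24 m; v ends -16 m/s.
6–9 s: v starts -16 m/s; Δx = -16·3 + ½·3·3² = -34.5 m; v ends -7 m/s.
9–15 s: v starts -7 m/s; Δx = -7·6 + ½·-3·6² = -96 m; v ends -25 m/s.
x(15) = 0 + Σ Δx = -154.5 m.

-154.5 m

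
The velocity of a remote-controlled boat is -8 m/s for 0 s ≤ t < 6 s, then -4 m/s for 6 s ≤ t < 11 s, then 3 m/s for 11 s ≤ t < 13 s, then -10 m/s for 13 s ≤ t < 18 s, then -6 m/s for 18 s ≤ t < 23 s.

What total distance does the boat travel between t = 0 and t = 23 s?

154 m

Total distance travelled is ∫|v| dt — sum the magnitudes of each area piece.
0–6 s: |-8| × 6 = 48 m
6–11 s: |-4| × 5 = 20 m
11–13 s: |3| × 2 = 6 m
13–18 s: |-10| × 5 = 50 m
18–23 s: |-6| × 5 = 30 m
Total distance = 154 m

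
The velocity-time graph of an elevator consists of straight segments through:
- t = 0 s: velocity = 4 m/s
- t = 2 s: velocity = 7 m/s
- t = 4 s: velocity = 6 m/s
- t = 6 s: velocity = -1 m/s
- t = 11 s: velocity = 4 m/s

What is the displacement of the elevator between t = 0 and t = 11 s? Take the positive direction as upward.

Displacement is the signed area under the v-t curve.
0–2 s: ½(4 + 7)(2) = 11 m
2–4 s: ½(7 + 6)(2) = 13 m
4–6 s: ½(6 + -1)(2) = 5 m
6–11 s: ½(-1 + 4)(5) = 7.5 m
Net displacement = 36.5 m

36.5 m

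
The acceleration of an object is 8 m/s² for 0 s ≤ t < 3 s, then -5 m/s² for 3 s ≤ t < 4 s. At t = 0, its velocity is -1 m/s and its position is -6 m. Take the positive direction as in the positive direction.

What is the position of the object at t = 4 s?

On each constant-a segment, Δv = aΔt and Δx = v₀Δt + ½aΔt²; chain segment to segment.
0–3 s: v starts -1 m/s; Δx = -1·3 + ½·8·3² = 33 m; v ends 23 m/s.
3–4 s: v starts 23 m/s; Δx = 23·1 + ½·-5·1² = 20.5 m; v ends 18 m/s.
x(4) = -6 + Σ Δx = 47.5 m.

47.5 m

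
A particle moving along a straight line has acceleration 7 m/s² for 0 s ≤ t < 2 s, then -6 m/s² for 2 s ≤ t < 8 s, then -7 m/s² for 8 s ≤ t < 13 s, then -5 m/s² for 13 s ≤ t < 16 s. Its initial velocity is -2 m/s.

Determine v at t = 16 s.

-74 m/s

Δv equals the area under the a-t graph; then v = v₀ + Δv.
0–2 s: 7 × 2 = 14 m/s
2–8 s: -6 × 6 = -36 m/s
8–13 s: -7 × 5 = -35 m/s
13–16 s: -5 × 3 = -15 m/s
Δv = -72 m/s, so v(16) = -2 + (-72) = -74 m/s.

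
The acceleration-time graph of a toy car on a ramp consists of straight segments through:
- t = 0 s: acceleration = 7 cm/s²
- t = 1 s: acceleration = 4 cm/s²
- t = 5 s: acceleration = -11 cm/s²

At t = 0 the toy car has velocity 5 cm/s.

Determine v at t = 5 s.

-3.5 cm/s

Δv equals the area under the a-t graph; then v = v₀ + Δv.
0–1 s: ½(7 + 4)(1) = 5.5 cm/s
1–5 s: ½(4 + -11)(4) = -14 cm/s
Δv = -8.5 cm/s, so v(5) = 5 + (-8.5) = -3.5 cm/s.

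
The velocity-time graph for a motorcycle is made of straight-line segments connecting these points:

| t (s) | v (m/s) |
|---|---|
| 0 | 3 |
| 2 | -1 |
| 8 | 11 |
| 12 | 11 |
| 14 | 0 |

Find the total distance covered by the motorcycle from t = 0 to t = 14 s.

88 m

Total distance travelled is ∫|v| dt — sum the magnitudes of each area piece.
0–2 s: v = 0 at t = 1.5 s; triangle areas 2.25 + 0.25 = 2.5 m
2–8 s: v = 0 at t = 2.5 s; triangle areas 0.25 + 30.25 = 30.5 m
8–12 s: |11| × 4 = 44 m
12–14 s: |½(11 + 0)(2)| = 11 m
Total distance = 88 m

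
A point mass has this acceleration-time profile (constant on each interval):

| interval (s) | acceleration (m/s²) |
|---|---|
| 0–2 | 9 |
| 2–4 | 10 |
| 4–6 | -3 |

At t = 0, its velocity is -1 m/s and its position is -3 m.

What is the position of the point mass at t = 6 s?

135 m

On each constant-a segment, Δv = aΔt and Δx = v₀Δt + ½aΔt²; chain segment to segment.
0–2 s: v starts -1 m/s; Δx = -1·2 + ½·9·2² = 16 m; v ends 17 m/s.
2–4 s: v starts 17 m/s; Δx = 17·2 + ½·10·2² = 54 m; v ends 37 m/s.
4–6 s: v starts 37 m/s; Δx = 37·2 + ½·-3·2² = 68 m; v ends 31 m/s.
x(6) = -3 + Σ Δx = 135 m.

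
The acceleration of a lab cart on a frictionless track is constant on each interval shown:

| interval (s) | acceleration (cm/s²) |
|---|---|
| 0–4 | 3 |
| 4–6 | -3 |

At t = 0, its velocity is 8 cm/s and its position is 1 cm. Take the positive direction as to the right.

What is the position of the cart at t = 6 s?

On each constant-a segment, Δv = aΔt and Δx = v₀Δt + ½aΔt²; chain segment to segment.
0–4 s: v starts 8 cm/s; Δx = 8·4 + ½·3·4² = 56 cm; v ends 20 cm/s.
4–6 s: v starts 20 cm/s; Δx = 20·2 + ½·-3·2² = 34 cm; v ends 14 cm/s.
x(6) = 1 + Σ Δx = 91 cm.

91 cm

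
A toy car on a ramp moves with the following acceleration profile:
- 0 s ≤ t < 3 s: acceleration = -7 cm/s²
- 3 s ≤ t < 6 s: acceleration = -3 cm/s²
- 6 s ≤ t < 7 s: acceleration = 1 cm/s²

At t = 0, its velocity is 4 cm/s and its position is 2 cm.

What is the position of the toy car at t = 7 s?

-107.5 cm

On each constant-a segment, Δv = aΔt and Δx = v₀Δt + ½aΔt²; chain segment to segment.
0–3 s: v starts 4 cm/s; Δx = 4·3 + ½·-7·3² = -19.5 cm; v ends -17 cm/s.
3–6 s: v starts -17 cm/s; Δx = -17·3 + ½·-3·3² = -64.5 cm; v ends -26 cm/s.
6–7 s: v starts -26 cm/s; Δx = -26·1 + ½·1·1² = -25.5 cm; v ends -25 cm/s.
x(7) = 2 + Σ Δx = -107.5 cm.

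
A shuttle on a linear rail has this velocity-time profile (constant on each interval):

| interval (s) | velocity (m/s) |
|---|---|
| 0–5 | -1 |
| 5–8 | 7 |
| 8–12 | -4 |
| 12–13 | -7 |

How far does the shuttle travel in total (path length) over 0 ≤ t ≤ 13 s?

Distance (not displacement) is the total path length: add the absolute areas under v-t.
0–5 s: |-1| × 5 = 5 m
5–8 s: |7| × 3 = 21 m
8–12 s: |-4| × 4 = 16 m
12–13 s: |-7| × 1 = 7 m
Total distance = 49 m

49 m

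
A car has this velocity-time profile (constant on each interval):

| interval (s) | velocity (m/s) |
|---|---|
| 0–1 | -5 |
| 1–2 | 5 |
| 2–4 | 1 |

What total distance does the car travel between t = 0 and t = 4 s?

12 m

Distance (not displacement) is the total path length: add the absolute areas under v-t.
0–1 s: |-5| × 1 = 5 m
1–2 s: |5| × 1 = 5 m
2–4 s: |1| × 2 = 2 m
Total distance = 12 m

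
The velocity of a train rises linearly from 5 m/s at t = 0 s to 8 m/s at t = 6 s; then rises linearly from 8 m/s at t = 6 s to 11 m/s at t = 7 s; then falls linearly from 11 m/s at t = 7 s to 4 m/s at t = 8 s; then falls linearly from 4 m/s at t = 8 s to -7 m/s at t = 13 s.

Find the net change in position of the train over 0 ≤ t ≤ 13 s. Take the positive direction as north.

Displacement is the signed area under the v-t curve.
0–6 s: ½(5 + 8)(6) = 39 m
6–7 s: ½(8 + 11)(1) = 9.5 m
7–8 s: ½(11 + 4)(1) = 7.5 m
8–13 s: ½(4 + -7)(5) = -7.5 m
Net displacement = 48.5 m

48.5 m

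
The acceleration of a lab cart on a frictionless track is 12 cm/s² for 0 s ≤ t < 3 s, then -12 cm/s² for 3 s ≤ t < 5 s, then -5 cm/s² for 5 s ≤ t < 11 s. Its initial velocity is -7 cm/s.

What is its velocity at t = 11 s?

-25 cm/s

Δv equals the area under the a-t graph; then v = v₀ + Δv.
0–3 s: 12 × 3 = 36 cm/s
3–5 s: -12 × 2 = -24 cm/s
5–11 s: -5 × 6 = -30 cm/s
Δv = -18 cm/s, so v(11) = -7 + (-18) = -25 cm/s.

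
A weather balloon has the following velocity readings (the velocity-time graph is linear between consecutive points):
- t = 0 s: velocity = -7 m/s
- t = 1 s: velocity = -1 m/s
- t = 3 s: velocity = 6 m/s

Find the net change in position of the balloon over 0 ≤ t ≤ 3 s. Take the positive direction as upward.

Displacement is the signed area under the v-t curve.
0–1 s: ½(-7 + -1)(1) = -4 m
1–3 s: ½(-1 + 6)(2) = 5 m
Net displacement = 1 m

1 m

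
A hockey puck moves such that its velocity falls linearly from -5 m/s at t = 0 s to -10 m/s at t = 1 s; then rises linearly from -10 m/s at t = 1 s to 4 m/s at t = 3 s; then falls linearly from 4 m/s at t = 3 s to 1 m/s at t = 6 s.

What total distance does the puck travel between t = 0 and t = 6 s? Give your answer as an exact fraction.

Distance (not displacement) is the total path length: add the absolute areas under v-t.
0–1 s: |½(-5 + -10)(1)| = 7.5 m
1–3 s: v = 0 at t = 17/7 s; triangle areas 50/7 + 8/7 = 58/7 m
3–6 s: |½(4 + 1)(3)| = 7.5 m
Total distance = 163/7 m

163/7 m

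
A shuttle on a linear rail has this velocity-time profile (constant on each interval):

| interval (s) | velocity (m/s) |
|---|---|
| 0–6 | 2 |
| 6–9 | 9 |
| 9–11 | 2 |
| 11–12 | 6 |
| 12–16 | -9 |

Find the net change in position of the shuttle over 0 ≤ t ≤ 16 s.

Net displacement equals the area under the velocity-time graph (areas below the axis count negative).
0–6 s: 2 × 6 = 12 m
6–9 s: 9 × 3 = 27 m
9–11 s: 2 × 2 = 4 m
11–12 s: 6 × 1 = 6 m
12–16 s: -9 × 4 = -36 m
Net displacement = 13 m

13 m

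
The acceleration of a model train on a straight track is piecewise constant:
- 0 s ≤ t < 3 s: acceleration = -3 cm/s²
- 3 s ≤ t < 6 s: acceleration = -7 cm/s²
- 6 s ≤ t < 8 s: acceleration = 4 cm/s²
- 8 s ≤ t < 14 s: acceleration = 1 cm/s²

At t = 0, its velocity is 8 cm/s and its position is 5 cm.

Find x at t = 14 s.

-121 cm

On each constant-a segment, Δv = aΔt and Δx = v₀Δt + ½aΔt²; chain segment to segment.
0–3 s: v starts 8 cm/s; Δx = 8·3 + ½·-3·3² = 10.5 cm; v ends -1 cm/s.
3–6 s: v starts -1 cm/s; Δx = -1·3 + ½·-7·3² = -34.5 cm; v ends -22 cm/s.
6–8 s: v starts -22 cm/s; Δx = -22·2 + ½·4·2² = -36 cm; v ends -14 cm/s.
8–14 s: v starts -14 cm/s; Δx = -14·6 + ½·1·6² = -66 cm; v ends -8 cm/s.
x(14) = 5 + Σ Δx = -121 cm.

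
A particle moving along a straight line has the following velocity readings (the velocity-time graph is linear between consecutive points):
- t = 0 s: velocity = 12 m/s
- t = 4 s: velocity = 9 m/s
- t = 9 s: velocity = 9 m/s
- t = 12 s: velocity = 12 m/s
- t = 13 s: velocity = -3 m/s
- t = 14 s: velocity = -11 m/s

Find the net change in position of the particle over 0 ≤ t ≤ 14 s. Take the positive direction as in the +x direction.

116 m

Net displacement equals the area under the velocity-time graph (areas below the axis count negative).
0–4 s: ½(12 + 9)(4) = 42 m
4–9 s: 9 × 5 = 45 m
9–12 s: ½(9 + 12)(3) = 31.5 m
12–13 s: ½(12 + -3)(1) = 4.5 m
13–14 s: ½(-3 + -11)(1) = -7 m
Net displacement = 116 m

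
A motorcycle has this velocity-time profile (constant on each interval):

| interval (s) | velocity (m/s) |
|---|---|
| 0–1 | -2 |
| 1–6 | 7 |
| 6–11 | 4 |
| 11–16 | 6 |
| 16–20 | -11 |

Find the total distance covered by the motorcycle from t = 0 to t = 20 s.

Total distance travelled is ∫|v| dt — sum the magnitudes of each area piece.
0–1 s: |-2| × 1 = 2 m
1–6 s: |7| × 5 = 35 m
6–11 s: |4| × 5 = 20 m
11–16 s: |6| × 5 = 30 m
16–20 s: |-11| × 4 = 44 m
Total distance = 131 m

131 m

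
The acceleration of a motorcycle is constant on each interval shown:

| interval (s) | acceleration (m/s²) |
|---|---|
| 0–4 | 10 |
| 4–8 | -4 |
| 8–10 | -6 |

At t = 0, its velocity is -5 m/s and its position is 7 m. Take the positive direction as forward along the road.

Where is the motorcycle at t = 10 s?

201 m

On each constant-a segment, Δv = aΔt and Δx = v₀Δt + ½aΔt²; chain segment to segment.
0–4 s: v starts -5 m/s; Δx = -5·4 + ½·10·4² = 60 m; v ends 35 m/s.
4–8 s: v starts 35 m/s; Δx = 35·4 + ½·-4·4² = 108 m; v ends 19 m/s.
8–10 s: v starts 19 m/s; Δx = 19·2 + ½·-6·2² = 26 m; v ends 7 m/s.
x(10) = 7 + Σ Δx = 201 m.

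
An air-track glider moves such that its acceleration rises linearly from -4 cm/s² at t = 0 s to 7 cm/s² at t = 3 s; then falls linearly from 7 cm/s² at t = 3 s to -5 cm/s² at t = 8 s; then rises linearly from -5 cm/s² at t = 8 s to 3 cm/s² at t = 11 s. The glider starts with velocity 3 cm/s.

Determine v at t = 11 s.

9.5 cm/s

Δv equals the area under the a-t graph; then v = v₀ + Δv.
0–3 s: ½(-4 + 7)(3) = 4.5 cm/s
3–8 s: ½(7 + -5)(5) = 5 cm/s
8–11 s: ½(-5 + 3)(3) = -3 cm/s
Δv = 6.5 cm/s, so v(11) = 3 + (6.5) = 9.5 cm/s.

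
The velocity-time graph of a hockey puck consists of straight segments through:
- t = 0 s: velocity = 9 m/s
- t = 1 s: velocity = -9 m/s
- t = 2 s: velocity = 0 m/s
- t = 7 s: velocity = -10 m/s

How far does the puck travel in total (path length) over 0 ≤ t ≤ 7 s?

Total distance travelled is ∫|v| dt — sum the magnitudes of each area piece.
0–1 s: v = 0 at t = 0.5 s; triangle areas 2.25 + 2.25 = 4.5 m
1–2 s: |½(-9 + 0)(1)| = 4.5 m
2–7 s: |½(0 + -10)(5)| = 25 m
Total distance = 34 m

34 m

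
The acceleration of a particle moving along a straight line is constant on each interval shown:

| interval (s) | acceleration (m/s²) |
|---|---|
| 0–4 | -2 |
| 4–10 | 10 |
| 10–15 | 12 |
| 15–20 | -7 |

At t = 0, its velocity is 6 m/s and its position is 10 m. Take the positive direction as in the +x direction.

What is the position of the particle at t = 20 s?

1128.5 m

On each constant-a segment, Δv = aΔt and Δx = v₀Δt + ½aΔt²; chain segment to segment.
0–4 s: v starts 6 m/s; Δx = 6·4 + ½·-2·4² = 8 m; v ends -2 m/s.
4–10 s: v starts -2 m/s; Δx = -2·6 + ½·10·6² = 168 m; v ends 58 m/s.
10–15 s: v starts 58 m/s; Δx = 58·5 + ½·12·5² = 440 m; v ends 118 m/s.
15–20 s: v starts 118 m/s; Δx = 118·5 + ½·-7·5² = 502.5 m; v ends 83 m/s.
x(20) = 10 + Σ Δx = 1128.5 m.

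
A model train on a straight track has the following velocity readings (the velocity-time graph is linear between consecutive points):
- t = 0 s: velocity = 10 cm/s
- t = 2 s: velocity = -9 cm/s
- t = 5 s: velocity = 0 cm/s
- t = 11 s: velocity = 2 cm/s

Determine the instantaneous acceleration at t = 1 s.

Acceleration is the slope of the v-t graph on 0–2 s: (-9 − 10)/(2 − 0) = -9.5 cm/s².

-9.5 cm/s²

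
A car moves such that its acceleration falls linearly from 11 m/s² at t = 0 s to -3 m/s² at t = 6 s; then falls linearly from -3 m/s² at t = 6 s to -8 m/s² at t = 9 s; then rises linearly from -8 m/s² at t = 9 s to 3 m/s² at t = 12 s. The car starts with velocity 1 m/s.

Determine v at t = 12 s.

Δv equals the area under the a-t graph; then v = v₀ + Δv.
0–6 s: ½(11 + -3)(6) = 24 m/s
6–9 s: ½(-3 + -8)(3) = -16.5 m/s
9–12 s: ½(-8 + 3)(3) = -7.5 m/s
Δv = 0 m/s, so v(12) = 1 + (0) = 1 m/s.

1 m/s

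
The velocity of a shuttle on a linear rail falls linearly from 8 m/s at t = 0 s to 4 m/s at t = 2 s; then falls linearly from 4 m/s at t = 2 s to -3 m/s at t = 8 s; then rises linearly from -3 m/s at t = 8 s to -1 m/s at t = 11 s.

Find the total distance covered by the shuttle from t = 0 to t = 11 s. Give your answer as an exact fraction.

201/7 m

Total distance travelled is ∫|v| dt — sum the magnitudes of each area piece.
0–2 s: |½(8 + 4)(2)| = 12 m
2–8 s: v = 0 at t = 38/7 s; triangle areas 48/7 + 27/7 = 75/7 m
8–11 s: |½(-3 + -1)(3)| = 6 m
Total distance = 201/7 m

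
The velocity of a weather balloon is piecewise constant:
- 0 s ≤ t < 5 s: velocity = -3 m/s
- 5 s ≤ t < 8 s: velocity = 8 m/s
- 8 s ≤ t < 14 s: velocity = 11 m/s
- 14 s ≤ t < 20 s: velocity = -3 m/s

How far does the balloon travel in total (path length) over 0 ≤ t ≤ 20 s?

123 m

Distance (not displacement) is the total path length: add the absolute areas under v-t.
0–5 s: |-3| × 5 = 15 m
5–8 s: |8| × 3 = 24 m
8–14 s: |11| × 6 = 66 m
14–20 s: |-3| × 6 = 18 m
Total distance = 123 m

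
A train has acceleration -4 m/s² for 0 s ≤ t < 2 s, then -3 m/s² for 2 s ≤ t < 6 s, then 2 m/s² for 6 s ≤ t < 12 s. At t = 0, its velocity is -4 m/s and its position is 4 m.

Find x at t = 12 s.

-192 m

On each constant-a segment, Δv = aΔt and Δx = v₀Δt + ½aΔt²; chain segment to segment.
0–2 s: v starts -4 m/s; Δx = -4·2 + ½·-4·2² = -16 m; v ends -12 m/s.
2–6 s: v starts -12 m/s; Δx = -12·4 + ½·-3·4² = -72 m; v ends -24 m/s.
6–12 s: v starts -24 m/s; Δx = -24·6 + ½·2·6² = -108 m; v ends -12 m/s.
x(12) = 4 + Σ Δx = -192 m.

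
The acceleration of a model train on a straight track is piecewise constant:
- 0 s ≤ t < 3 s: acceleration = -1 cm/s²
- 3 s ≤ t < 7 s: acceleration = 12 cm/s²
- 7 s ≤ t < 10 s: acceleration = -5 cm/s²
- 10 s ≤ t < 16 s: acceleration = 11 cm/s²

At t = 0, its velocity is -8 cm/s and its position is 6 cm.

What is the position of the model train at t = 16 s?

448 cm

On each constant-a segment, Δv = aΔt and Δx = v₀Δt + ½aΔt²; chain segment to segment.
0–3 s: v starts -8 cm/s; Δx = -8·3 + ½·-1·3² = -28.5 cm; v ends -11 cm/s.
3–7 s: v starts -11 cm/s; Δx = -11·4 + ½·12·4² = 52 cm; v ends 37 cm/s.
7–10 s: v starts 37 cm/s; Δx = 37·3 + ½·-5·3² = 88.5 cm; v ends 22 cm/s.
10–16 s: v starts 22 cm/s; Δx = 22·6 + ½·11·6² = 330 cm; v ends 88 cm/s.
x(16) = 6 + Σ Δx = 448 cm.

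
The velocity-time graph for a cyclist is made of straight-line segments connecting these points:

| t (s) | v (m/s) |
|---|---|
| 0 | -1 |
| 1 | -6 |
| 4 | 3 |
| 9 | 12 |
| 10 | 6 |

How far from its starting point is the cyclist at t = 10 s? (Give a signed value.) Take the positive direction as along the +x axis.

38.5 m

Displacement is the signed area under the v-t curve.
0–1 s: ½(-1 + -6)(1) = -3.5 m
1–4 s: ½(-6 + 3)(3) = -4.5 m
4–9 s: ½(3 + 12)(5) = 37.5 m
9–10 s: ½(12 + 6)(1) = 9 m
Net displacement = 38.5 m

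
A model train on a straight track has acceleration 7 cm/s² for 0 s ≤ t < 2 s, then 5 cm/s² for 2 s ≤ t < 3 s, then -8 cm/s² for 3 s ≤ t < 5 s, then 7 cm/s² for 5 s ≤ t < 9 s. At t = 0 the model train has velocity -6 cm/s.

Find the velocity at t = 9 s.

25 cm/s

Δv equals the area under the a-t graph; then v = v₀ + Δv.
0–2 s: 7 × 2 = 14 cm/s
2–3 s: 5 × 1 = 5 cm/s
3–5 s: -8 × 2 = -16 cm/s
5–9 s: 7 × 4 = 28 cm/s
Δv = 31 cm/s, so v(9) = -6 + (31) = 25 cm/s.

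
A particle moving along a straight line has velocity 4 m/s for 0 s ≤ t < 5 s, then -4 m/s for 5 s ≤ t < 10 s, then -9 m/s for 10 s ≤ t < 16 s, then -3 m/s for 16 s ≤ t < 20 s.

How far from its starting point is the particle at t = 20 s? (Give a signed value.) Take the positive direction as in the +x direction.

Net displacement equals the area under the velocity-time graph (areas below the axis count negative).
0–5 s: 4 × 5 = 20 m
5–10 s: -4 × 5 = -20 m
10–16 s: -9 × 6 = -54 m
16–20 s: -3 × 4 = -12 m
Net displacement = -66 m

-66 m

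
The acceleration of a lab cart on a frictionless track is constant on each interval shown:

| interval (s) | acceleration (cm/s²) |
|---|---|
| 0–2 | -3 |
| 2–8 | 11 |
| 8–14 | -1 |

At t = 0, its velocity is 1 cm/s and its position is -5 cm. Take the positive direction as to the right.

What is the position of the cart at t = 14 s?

507 cm

On each constant-a segment, Δv = aΔt and Δx = v₀Δt + ½aΔt²; chain segment to segment.
0–2 s: v starts 1 cm/s; Δx = 1·2 + ½·-3·2² = -4 cm; v ends -5 cm/s.
2–8 s: v starts -5 cm/s; Δx = -5·6 + ½·11·6² = 168 cm; v ends 61 cm/s.
8–14 s: v starts 61 cm/s; Δx = 61·6 + ½·-1·6² = 348 cm; v ends 55 cm/s.
x(14) = -5 + Σ Δx = 507 cm.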